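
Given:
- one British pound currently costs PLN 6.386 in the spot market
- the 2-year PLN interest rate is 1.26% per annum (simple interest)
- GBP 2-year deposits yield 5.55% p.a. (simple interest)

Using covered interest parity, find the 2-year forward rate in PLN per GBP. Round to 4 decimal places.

T = 2 years.
PLN growth factor: 1 + 0.0126×2 = 1.025200.
GBP accumulates by 1 + 0.0555×2 = 1.111000.
CIP: F = S · (grow PLN)/(grow GBP) = 6.386 × 1.025200/1.111000 = 5.892824 PLN per GBP.

5.8928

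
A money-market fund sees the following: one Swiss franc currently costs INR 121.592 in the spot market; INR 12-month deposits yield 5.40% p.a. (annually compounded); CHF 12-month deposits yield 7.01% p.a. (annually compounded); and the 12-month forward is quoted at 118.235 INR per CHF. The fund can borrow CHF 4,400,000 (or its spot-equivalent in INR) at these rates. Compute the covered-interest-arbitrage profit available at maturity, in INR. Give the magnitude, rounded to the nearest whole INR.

T = 1 year.
Keep in CHF, deliver into the forward: 4,400,000·1.070100·118.235 = INR 556,702,403.40.
Swap to INR now, deposit: 4,400,000·121.592·1.054000 = INR 563,895,059.20.
The quoted forward undervalues CHF, so borrow CHF, convert to INR at spot, deposit the INR at 5.40%, and buy CHF forward at 118.235 to cover the loan.
Arbitrage profit = |556,702,403.40 − 563,895,059.20| = INR 7,192,656.

INR 7,192,656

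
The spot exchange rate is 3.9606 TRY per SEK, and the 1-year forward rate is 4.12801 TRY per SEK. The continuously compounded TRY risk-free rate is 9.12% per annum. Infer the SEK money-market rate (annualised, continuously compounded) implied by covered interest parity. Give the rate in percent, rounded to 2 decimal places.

T = 1 year.
CIP gives F = S · g_TRY/g_SEK, so g_TRY/g_SEK = 4.12801/3.9606 = 1.0422688.
TRY growth factor: e^(0.0912×1) = 1.0954881.
So the SEK growth factor = 1.051061.
r = ln(1.051061)/1 = 0.049800 → 4.98%.

4.98%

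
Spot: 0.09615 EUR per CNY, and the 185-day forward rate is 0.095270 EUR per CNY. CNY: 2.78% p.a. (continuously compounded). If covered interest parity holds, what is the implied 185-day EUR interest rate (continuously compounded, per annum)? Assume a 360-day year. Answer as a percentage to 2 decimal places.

T = 185/360 years.
CIP gives F = S · g_EUR/g_CNY, so g_EUR/g_CNY = 0.09527/0.09615 = 0.9908476.
The CNY side grows by e^(0.0278×185/360) = 1.0143886.
Hence g_EUR = 1.0051045.
r = ln(1.0051045)/(185/360) = 0.009908 → 0.99%.

0.99%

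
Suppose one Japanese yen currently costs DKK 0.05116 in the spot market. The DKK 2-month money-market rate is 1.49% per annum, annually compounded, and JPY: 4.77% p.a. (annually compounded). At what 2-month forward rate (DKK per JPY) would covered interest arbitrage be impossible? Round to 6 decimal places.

0.050890

T = 2/12 years.
DKK growth factor: (1 + 0.0149)^(2/12) = 1.0024681.
Growth of 1 JPY over T: (1 + 0.0477)^(2/12) = 1.0077964.
So F = 0.05116 × 1.0024681 / 1.0077964 = 0.05088951 (DKK/JPY).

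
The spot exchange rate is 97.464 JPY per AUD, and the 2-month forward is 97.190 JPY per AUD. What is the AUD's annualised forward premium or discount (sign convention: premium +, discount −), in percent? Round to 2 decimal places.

-1.69%

T = 2/12 years.
Period premium: (97.190 − 97.464)/97.464 = -0.0028113.
Per annum: -0.0028113 / (2/12) = -0.016868 = -1.69%.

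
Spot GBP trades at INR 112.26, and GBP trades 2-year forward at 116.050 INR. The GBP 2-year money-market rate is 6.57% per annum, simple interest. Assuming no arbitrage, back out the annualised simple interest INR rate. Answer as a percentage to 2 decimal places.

T = 2 years.
CIP gives F = S · g_INR/g_GBP, so g_INR/g_GBP = 116.05/112.26 = 1.0337609.
GBP growth factor: 1 + 0.0657×2 = 1.131400.
That pins the INR growth at 1.1695971.
(1.1695971 − 1)/T = 0.084799, i.e. 8.48%.

8.48%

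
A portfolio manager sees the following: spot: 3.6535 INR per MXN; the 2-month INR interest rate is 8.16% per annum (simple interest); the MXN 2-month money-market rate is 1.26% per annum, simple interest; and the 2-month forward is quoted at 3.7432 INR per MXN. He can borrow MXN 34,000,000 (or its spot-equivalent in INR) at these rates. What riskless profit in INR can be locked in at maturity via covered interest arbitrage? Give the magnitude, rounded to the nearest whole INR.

INR 1,627,686

T = 2/12 years.
Keep in MXN, deliver into the forward: 34,000,000·1.002100·3.7432 = INR 127,536,064.48.
Swap to INR now, deposit: 34,000,000·3.6535·1.013600 = INR 125,908,378.40.
The quoted forward overvalues MXN, so borrow INR, buy MXN at spot, deposit the MXN at 1.26%, and sell the proceeds forward at 3.7432.
Profit = 127,536,064.48 − 125,908,378.40 = INR 1,627,686.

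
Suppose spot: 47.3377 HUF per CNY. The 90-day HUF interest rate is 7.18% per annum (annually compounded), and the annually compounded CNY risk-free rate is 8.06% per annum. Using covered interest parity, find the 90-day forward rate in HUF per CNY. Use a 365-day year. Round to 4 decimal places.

47.2424

T = 90/365 years.
HUF growth factor: (1 + 0.0718)^(90/365) = 1.0172444.
CNY growth factor: (1 + 0.0806)^(90/365) = 1.01929748.
Forward (HUF per CNY) = 47.3377 × 1.0172444 / 1.01929748 = 47.242352.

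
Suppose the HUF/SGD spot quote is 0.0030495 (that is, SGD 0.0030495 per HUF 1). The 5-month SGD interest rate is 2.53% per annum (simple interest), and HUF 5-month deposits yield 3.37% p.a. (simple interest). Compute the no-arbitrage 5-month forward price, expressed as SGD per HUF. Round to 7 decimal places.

T = 5/12 years.
SGD growth factor: 1 + 0.0253×5/12 = 1.0105417.
HUF accumulates by 1 + 0.0337×5/12 = 1.0140417.
Forward (SGD per HUF) = 0.0030495 × 1.0105417 / 1.0140417 = 0.003038975.

0.0030390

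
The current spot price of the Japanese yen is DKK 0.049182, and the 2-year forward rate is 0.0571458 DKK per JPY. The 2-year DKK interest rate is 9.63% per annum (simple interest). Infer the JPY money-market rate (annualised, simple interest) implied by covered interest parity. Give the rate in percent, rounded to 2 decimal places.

1.32%

T = 2 years.
CIP gives F = S · g_DKK/g_JPY, so g_DKK/g_JPY = 0.0571458/0.049182 = 1.1619251.
The DKK side grows by 1 + 0.0963×2 = 1.192600.
Hence g_JPY = 1.0264001.
r = (1.0264001 − 1)/2 = 0.013200 → 1.32%.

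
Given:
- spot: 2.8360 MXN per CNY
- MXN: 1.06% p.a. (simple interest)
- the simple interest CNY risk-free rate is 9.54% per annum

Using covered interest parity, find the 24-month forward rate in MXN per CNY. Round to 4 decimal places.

T = 2 years.
MXN growth factor: 1 + 0.0106×2 = 1.021200.
CNY growth factor: 1 + 0.0954×2 = 1.190800.
CIP: F = S · (grow MXN)/(grow CNY) = 2.836 × 1.021200/1.190800 = 2.432082 MXN per CNY.

2.4321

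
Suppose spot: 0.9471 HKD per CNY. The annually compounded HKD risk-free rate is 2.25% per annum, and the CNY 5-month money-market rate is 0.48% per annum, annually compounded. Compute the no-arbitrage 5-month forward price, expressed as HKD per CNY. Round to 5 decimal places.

0.95402

T = 5/12 years.
HKD growth factor: (1 + 0.0225)^(5/12) = 1.0093142.
CNY growth factor: (1 + 0.0048)^(5/12) = 1.0019972.
So F = 0.9471 × 1.0093142 / 1.0019972 = 0.9540161 (HKD/CNY).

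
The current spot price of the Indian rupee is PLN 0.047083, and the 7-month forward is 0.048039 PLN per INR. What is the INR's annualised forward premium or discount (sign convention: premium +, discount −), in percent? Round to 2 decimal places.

T = 7/12 years.
INR trades forward at +2.03046% vs spot over the period.
Per annum: 0.0203046 / (7/12) = 0.034808 = 3.48%.

+3.48%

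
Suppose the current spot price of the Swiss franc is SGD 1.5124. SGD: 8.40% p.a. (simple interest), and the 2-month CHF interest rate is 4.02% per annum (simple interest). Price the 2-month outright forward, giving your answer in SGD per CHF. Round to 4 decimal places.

1.5234

T = 2/12 years.
SGD growth factor: 1 + 0.0840×2/12 = 1.014000.
CHF growth factor: 1 + 0.0402×2/12 = 1.006700.
So F = 1.5124 × 1.014000 / 1.006700 = 1.523367 (SGD/CHF).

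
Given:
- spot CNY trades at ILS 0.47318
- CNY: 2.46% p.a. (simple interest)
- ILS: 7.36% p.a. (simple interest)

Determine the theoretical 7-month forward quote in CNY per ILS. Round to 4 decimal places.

T = 7/12 years.
ILS accumulates by 1 + 0.0736×7/12 = 1.0429333.
Growth of 1 CNY over T: 1 + 0.0246×7/12 = 1.014350.
Forward (ILS per CNY) = 0.47318 × 1.0429333 / 1.014350 = 0.4865137.
Quoted the other way: 1/0.4865137 = 2.0554 CNY per ILS.

2.0554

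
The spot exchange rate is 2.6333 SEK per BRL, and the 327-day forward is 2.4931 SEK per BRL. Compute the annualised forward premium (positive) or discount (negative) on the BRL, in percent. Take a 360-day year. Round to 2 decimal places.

T = 327/360 years.
BRL trades forward at -5.32412% vs spot over the period.
Per annum: -0.0532412 / (327/360) = -0.058614 = -5.86%.

-5.86%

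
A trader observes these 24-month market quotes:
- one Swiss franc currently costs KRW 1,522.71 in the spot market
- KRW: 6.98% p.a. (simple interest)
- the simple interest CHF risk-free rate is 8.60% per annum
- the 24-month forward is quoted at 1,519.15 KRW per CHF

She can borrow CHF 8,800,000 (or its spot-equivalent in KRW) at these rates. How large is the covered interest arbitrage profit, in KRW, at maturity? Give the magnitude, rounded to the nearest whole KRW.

KRW 397,438,659

T = 2 years.
Invest the CHF and cover forward: 8,800,000 × 1.172000 × 1519.15 = KRW 15,667,905,440.00.
Convert at spot and invest in KRW: 8,800,000 × 1522.71 × 1.139600 = KRW 15,270,466,780.80.
The quoted forward overvalues CHF, so borrow KRW, buy CHF at spot, deposit the CHF at 8.60%, and sell the proceeds forward at 1,519.15.
Arbitrage profit = |15,667,905,440.00 − 15,270,466,780.80| = KRW 397,438,659.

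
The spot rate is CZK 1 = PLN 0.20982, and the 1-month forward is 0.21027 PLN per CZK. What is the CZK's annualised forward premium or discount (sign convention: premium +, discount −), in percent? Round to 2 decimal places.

T = 1/12 years.
Period premium: (0.21027 − 0.20982)/0.20982 = 0.0021447.
Annualise by dividing by T: 0.0021447 / (1/12) = 0.025736 → 2.57%.

+2.57%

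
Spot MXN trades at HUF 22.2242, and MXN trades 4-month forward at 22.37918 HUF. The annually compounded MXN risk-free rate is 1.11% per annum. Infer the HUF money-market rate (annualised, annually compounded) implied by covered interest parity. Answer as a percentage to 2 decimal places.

T = 4/12 years.
CIP gives F = S · g_HUF/g_MXN, so g_HUF/g_MXN = 22.37918/22.2242 = 1.0069735.
MXN growth factor: (1 + 0.0111)^(4/12) = 1.0036864.
Hence g_HUF = 1.0106856.
r = 1.0106856^(12/4) − 1 = 0.032401 → 3.24%.

3.24%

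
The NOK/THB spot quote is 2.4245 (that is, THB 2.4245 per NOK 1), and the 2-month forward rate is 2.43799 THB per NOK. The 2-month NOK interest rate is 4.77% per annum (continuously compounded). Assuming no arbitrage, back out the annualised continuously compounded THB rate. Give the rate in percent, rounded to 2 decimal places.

8.10%

T = 2/12 years.
CIP gives F = S · g_THB/g_NOK, so g_THB/g_NOK = 2.43799/2.4245 = 1.0055640.
NOK growth factor: e^(0.0477×2/12) = 1.0079817.
That pins the THB growth at 1.0135901.
r = ln(1.0135901)/(2/12) = 0.080991 → 8.10%.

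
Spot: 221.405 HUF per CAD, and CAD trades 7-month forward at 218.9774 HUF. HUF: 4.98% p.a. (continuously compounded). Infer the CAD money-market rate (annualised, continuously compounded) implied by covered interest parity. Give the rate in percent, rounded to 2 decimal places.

6.87%

T = 7/12 years.
CIP gives F = S · g_HUF/g_CAD, so g_HUF/g_CAD = 218.9774/221.405 = 0.9890355.
The HUF side grows by e^(0.0498×7/12) = 1.0294761.
So the CAD growth factor = 1.0408889.
Take logs: ln 1.0408889 / (7/12) = 0.068700, so 6.87%.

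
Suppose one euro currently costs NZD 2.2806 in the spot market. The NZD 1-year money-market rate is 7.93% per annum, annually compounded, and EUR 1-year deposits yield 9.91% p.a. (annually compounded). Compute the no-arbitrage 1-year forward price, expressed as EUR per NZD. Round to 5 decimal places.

0.44653

T = 1 year.
Growth of 1 NZD over T: (1 + 0.0793)^1 = 1.079300.
EUR growth factor: (1 + 0.0991)^1 = 1.099100.
Forward (NZD per EUR) = 2.2806 × 1.079300 / 1.099100 = 2.239516.
Invert for EUR per NZD: 1 / 2.239516 = 0.44653.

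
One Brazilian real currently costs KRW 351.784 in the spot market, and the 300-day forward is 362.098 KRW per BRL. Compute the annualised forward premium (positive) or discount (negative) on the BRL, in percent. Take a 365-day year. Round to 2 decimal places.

+3.57%

T = 300/365 years.
BRL trades forward at +2.93191% vs spot over the period.
×(1/T) gives 3.57% p.a.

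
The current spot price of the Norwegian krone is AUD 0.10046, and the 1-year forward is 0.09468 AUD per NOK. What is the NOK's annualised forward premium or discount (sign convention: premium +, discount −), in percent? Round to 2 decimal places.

-5.75%

T = 1 year.
NOK trades forward at -5.75353% vs spot over the period.
Annualise by dividing by T: -0.0575353 / 1 = -0.057535 → -5.75%.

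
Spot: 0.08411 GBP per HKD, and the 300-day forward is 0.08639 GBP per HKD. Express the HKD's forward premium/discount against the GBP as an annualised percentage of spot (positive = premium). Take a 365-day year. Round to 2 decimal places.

+3.30%

T = 300/365 years.
HKD trades forward at +2.71074% vs spot over the period.
Per annum: 0.0271074 / (300/365) = 0.032981 = 3.30%.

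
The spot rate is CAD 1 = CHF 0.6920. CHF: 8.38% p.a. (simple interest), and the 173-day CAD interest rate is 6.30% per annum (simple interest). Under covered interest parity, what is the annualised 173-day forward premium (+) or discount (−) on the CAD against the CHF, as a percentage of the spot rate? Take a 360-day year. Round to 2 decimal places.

T = 173/360 years.
No-arbitrage forward: 0.692 × 1.0402706 / 1.030275 = 0.6987137 CHF/CAD.
(F − S)/S ÷ T = (0.6987137 − 0.692)/0.692/(173/360) = 0.020189 → 2.02%.

+2.02%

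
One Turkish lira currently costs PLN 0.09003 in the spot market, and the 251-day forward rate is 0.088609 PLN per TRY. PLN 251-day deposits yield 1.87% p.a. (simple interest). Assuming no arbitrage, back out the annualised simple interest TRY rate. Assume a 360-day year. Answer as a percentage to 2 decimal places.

T = 251/360 years.
F/S = 0.088609/0.09003 = 0.9842164 = (growth of PLN) / (growth of TRY).
PLN growth factor: 1 + 0.0187×251/360 = 1.0130381.
So the TRY growth factor = 1.0292839.
(1.0292839 − 1)/T = 0.042001, i.e. 4.20%.

4.20%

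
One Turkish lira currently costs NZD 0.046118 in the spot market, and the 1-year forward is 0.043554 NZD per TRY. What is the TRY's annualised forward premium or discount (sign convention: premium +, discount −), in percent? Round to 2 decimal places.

T = 1 year.
TRY trades forward at -5.55965% vs spot over the period.
×(1/T) gives -5.56% p.a.

-5.56%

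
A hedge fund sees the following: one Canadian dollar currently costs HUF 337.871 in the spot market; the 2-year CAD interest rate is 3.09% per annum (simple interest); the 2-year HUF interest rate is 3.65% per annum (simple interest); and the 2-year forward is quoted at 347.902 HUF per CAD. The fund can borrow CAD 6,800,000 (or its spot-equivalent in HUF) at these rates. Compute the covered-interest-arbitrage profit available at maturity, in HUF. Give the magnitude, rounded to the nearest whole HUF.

HUF 46,693,972

T = 2 years.
Route A — deposit CAD, sell forward: 6,800,000 × 1.061800 × 347.902 = HUF 2,511,935,936.48.
Route B — convert at spot, deposit HUF: 6,800,000 × 337.871 × 1.073000 = HUF 2,465,241,964.40.
The quoted forward overvalues CAD, so borrow HUF, buy CAD at spot, deposit the CAD at 3.09%, and sell the proceeds forward at 347.902.
The gap between the two covered legs is HUF 46,693,972.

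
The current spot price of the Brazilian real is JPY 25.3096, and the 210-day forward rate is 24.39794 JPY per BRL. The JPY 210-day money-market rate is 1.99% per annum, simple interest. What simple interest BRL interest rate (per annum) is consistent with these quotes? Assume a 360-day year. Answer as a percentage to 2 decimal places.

T = 210/360 years.
By CIP, F/S equals the JPY-to-BRL growth ratio: 24.39794/25.3096 = 0.9639797.
JPY growth factor: 1 + 0.0199×210/360 = 1.0116083.
Hence g_BRL = 1.0494083.
r = (1.0494083 − 1)/(210/360) = 0.084700 → 8.47%.

8.47%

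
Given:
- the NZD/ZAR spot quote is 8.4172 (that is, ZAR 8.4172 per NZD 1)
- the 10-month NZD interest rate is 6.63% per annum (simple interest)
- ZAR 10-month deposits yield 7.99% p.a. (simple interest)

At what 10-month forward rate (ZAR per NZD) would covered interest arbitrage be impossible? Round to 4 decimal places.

T = 10/12 years.
ZAR growth factor: 1 + 0.0799×10/12 = 1.0665833.
NZD accumulates by 1 + 0.0663×10/12 = 1.055250.
So F = 8.4172 × 1.0665833 / 1.055250 = 8.507600 (ZAR/NZD).

8.5076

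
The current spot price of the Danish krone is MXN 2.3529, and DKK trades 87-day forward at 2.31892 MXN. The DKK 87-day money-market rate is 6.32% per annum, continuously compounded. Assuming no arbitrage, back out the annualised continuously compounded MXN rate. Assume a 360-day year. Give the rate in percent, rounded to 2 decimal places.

0.30%

T = 87/360 years.
CIP gives F = S · g_MXN/g_DKK, so g_MXN/g_DKK = 2.31892/2.3529 = 0.9855582.
DKK growth factor: e^(0.0632×87/360) = 1.0153906.
So the MXN growth factor = 1.0007265.
Take logs: ln 1.0007265 / (87/360) = 0.003005, so 0.30%.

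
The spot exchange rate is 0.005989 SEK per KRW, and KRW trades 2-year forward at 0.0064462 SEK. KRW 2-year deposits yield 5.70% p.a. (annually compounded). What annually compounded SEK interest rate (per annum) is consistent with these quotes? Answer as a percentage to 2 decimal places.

T = 2 years.
F/S = 0.0064462/0.005989 = 1.0763400 = (growth of SEK) / (growth of KRW).
The KRW side grows by (1 + 0.0570)^2 = 1.117249.
That pins the SEK growth at 1.2025398.
Annualise: 1.2025398^(1/2) − 1 = 0.096604 = 9.66%.

9.66%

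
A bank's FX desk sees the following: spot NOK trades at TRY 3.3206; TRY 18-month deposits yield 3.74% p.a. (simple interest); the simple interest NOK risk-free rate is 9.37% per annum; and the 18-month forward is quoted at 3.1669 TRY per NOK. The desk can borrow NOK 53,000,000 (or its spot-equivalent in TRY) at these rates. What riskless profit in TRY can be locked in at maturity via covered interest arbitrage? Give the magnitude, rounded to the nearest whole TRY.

T = 18/12 years.
Keep in NOK, deliver into the forward: 53,000,000·1.140550·3.1669 = TRY 191,436,413.14.
Swap to TRY now, deposit: 53,000,000·3.3206·1.056100 = TRY 185,864,939.98.
The quoted forward overvalues NOK, so borrow TRY, buy NOK at spot, deposit the NOK at 9.37%, and sell the proceeds forward at 3.1669.
Arbitrage profit = |191,436,413.14 − 185,864,939.98| = TRY 5,571,473.

TRY 5,571,473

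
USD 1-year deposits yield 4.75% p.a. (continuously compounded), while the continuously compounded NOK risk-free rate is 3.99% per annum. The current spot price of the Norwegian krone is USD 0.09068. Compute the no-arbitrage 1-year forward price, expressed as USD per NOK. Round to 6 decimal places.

T = 1 year.
USD accumulates by e^(0.0475×1) = 1.0486462.
Growth of 1 NOK over T: e^(0.0399×1) = 1.0407067.
CIP: F = S · (grow USD)/(grow NOK) = 0.09068 × 1.0486462/1.0407067 = 0.09137179 USD per NOK.

0.091372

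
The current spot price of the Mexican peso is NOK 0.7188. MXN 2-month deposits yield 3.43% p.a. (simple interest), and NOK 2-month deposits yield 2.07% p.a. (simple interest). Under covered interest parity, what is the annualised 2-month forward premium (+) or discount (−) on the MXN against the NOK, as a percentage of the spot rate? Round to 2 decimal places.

T = 2/12 years.
No-arbitrage forward: 0.7188 × 1.003450 / 1.0057167 = 0.7171800 NOK/MXN.
Annualised premium = (F − S)/S × (1/T) = (0.7171800 − 0.7188)/0.7188 ÷ (2/12) = -1.35%.

-1.35%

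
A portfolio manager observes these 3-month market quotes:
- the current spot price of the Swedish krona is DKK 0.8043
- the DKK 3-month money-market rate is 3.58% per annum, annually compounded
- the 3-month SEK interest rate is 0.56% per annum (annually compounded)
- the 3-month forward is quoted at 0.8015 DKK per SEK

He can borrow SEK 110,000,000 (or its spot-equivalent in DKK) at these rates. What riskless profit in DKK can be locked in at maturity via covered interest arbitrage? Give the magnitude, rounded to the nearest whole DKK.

DKK 966,247

T = 3/12 years.
Route A — deposit SEK, sell forward: 110,000,000 × 1.0013970696 × 0.8015 = DKK 88,288,172.64.
Route B — convert at spot, deposit DKK: 110,000,000 × 0.8043 × 1.0088322953 = DKK 89,254,419.66.
The quoted forward undervalues SEK, so borrow SEK, convert to DKK at spot, deposit the DKK at 3.58%, and buy SEK forward at 0.8015 to cover the loan.
The gap between the two covered legs is DKK 966,247.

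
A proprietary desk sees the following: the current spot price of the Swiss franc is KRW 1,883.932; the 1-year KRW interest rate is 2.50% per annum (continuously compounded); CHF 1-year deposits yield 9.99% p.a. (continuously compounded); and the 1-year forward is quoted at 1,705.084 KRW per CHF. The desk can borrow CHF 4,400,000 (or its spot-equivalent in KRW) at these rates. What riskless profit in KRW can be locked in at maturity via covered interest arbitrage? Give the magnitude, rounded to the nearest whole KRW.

KRW 208,573,849

T = 1 year.
Keep in CHF, deliver into the forward: 4,400,000·1.10506040651·1705.084 = KRW 8,290,571,599.96.
Swap to KRW now, deposit: 4,400,000·1883.932·1.025315120524 = KRW 8,499,145,448.81.
The quoted forward undervalues CHF, so borrow CHF, convert to KRW at spot, deposit the KRW at 2.50%, and buy CHF forward at 1,705.084 to cover the loan.
Arbitrage profit = |8,290,571,599.96 − 8,499,145,448.81| = KRW 208,573,849.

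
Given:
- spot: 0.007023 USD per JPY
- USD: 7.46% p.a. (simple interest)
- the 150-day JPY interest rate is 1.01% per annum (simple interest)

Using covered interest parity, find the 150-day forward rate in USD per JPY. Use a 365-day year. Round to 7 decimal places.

0.0072084

T = 150/365 years.
USD accumulates by 1 + 0.0746×150/365 = 1.0306575.
JPY accumulates by 1 + 0.0101×150/365 = 1.0041507.
So F = 0.007023 × 1.0306575 / 1.0041507 = 0.007208388 (USD/JPY).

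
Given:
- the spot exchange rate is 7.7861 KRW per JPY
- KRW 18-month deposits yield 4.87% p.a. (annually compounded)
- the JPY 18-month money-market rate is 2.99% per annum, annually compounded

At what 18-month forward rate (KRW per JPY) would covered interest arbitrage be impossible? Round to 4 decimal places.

T = 18/12 years.
KRW accumulates by (1 + 0.0487)^(18/12) = 1.0739323.
JPY growth factor: (1 + 0.0299)^(18/12) = 1.0451836.
Forward (KRW per JPY) = 7.7861 × 1.0739323 / 1.0451836 = 8.000264.

8.0003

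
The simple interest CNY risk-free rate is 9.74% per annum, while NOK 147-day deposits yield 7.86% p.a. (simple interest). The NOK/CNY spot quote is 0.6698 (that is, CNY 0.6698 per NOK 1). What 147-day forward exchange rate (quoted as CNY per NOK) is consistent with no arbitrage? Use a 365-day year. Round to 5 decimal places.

0.67472

T = 147/365 years.
Growth of 1 CNY over T: 1 + 0.0974×147/365 = 1.0392268.
NOK growth factor: 1 + 0.0786×147/365 = 1.0316553.
Forward (CNY per NOK) = 0.6698 × 1.0392268 / 1.0316553 = 0.6747158.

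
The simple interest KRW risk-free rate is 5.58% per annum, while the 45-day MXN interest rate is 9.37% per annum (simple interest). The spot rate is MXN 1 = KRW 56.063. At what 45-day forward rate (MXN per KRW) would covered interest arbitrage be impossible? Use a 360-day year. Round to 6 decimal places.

0.017921

T = 45/360 years.
KRW accumulates by 1 + 0.0558×45/360 = 1.006975.
MXN growth factor: 1 + 0.0937×45/360 = 1.0117125.
CIP: F = S · (grow KRW)/(grow MXN) = 56.063 × 1.006975/1.0117125 = 55.80048 KRW per MXN.
Quoted the other way: 1/55.80048 = 0.017921 MXN per KRW.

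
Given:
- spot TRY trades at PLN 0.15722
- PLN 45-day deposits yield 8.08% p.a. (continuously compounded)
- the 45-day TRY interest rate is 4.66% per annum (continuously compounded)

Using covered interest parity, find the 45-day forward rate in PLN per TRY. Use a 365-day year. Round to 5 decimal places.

0.15788

T = 45/365 years.
Growth of 1 PLN over T: e^(0.0808×45/365) = 1.0100114.
TRY growth factor: e^(0.0466×45/365) = 1.0057617.
CIP: F = S · (grow PLN)/(grow TRY) = 0.15722 × 1.0100114/1.0057617 = 0.1578843 PLN per TRY.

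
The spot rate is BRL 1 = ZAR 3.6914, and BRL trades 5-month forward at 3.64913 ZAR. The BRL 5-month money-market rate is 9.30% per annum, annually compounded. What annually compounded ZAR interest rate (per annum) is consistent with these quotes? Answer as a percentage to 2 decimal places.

6.32%

T = 5/12 years.
CIP gives F = S · g_ZAR/g_BRL, so g_ZAR/g_BRL = 3.64913/3.6914 = 0.9885491.
The BRL side grows by (1 + 0.0930)^(5/12) = 1.0377476.
So the ZAR growth factor = 1.0258645.
Annualise: 1.0258645^(12/5) − 1 = 0.063203 = 6.32%.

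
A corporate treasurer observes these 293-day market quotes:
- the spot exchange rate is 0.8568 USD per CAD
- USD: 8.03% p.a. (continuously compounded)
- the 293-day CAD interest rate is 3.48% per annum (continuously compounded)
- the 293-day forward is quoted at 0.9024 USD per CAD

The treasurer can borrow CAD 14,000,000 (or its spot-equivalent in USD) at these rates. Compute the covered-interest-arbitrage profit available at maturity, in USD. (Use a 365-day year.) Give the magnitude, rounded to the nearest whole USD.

USD 197,624

T = 293/365 years.
Route A — deposit CAD, sell forward: 14,000,000 × 1.028329193 × 0.9024 = USD 12,991,499.69.
Route B — convert at spot, deposit USD: 14,000,000 × 0.8568 × 1.0665829141 = USD 12,793,875.37.
The quoted forward overvalues CAD, so borrow USD, buy CAD at spot, deposit the CAD at 3.48%, and sell the proceeds forward at 0.9024.
Arbitrage profit = |12,991,499.69 − 12,793,875.37| = USD 197,624.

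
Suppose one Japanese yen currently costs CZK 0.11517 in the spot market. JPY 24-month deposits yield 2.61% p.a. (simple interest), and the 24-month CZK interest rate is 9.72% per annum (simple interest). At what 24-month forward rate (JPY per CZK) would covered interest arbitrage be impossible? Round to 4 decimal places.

7.6491

T = 2 years.
CZK growth factor: 1 + 0.0972×2 = 1.194400.
JPY growth factor: 1 + 0.0261×2 = 1.052200.
Forward (CZK per JPY) = 0.11517 × 1.194400 / 1.052200 = 0.1307347.
Quoted the other way: 1/0.1307347 = 7.6491 JPY per CZK.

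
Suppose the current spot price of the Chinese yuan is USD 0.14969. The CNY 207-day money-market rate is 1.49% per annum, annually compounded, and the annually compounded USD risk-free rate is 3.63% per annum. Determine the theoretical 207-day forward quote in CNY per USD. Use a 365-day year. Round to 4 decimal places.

6.6019

T = 207/365 years.
Growth of 1 USD over T: (1 + 0.0363)^(207/365) = 1.0204276.
CNY accumulates by (1 + 0.0149)^(207/365) = 1.0084231.
Forward (USD per CNY) = 0.14969 × 1.0204276 / 1.0084231 = 0.1514719.
Quoted the other way: 1/0.1514719 = 6.6019 CNY per USD.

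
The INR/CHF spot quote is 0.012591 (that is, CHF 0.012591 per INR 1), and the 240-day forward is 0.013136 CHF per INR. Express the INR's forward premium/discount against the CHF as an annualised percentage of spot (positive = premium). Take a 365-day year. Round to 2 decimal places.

T = 240/365 years.
INR trades forward at +4.32849% vs spot over the period.
Per annum: 0.0432849 / (240/365) = 0.065829 = 6.58%.

+6.58%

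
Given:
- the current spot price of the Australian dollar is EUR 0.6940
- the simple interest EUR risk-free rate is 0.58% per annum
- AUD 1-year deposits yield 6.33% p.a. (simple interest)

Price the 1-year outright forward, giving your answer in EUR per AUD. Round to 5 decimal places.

0.65647

T = 1 year.
EUR accumulates by 1 + 0.0058×1 = 1.005800.
AUD accumulates by 1 + 0.0633×1 = 1.063300.
So F = 0.694 × 1.005800 / 1.063300 = 0.6564706 (EUR/AUD).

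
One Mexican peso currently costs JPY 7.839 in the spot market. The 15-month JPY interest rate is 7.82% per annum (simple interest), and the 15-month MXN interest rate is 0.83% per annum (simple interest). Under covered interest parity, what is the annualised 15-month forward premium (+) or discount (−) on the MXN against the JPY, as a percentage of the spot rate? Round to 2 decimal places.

T = 15/12 years.
F = S · g_JPY/g_MXN = 7.839 × 1.097750/1.010375 = 8.516899.
Annualised premium = (F − S)/S × (1/T) = (8.516899 − 7.839)/7.839 ÷ (15/12) = 6.92%.

+6.92%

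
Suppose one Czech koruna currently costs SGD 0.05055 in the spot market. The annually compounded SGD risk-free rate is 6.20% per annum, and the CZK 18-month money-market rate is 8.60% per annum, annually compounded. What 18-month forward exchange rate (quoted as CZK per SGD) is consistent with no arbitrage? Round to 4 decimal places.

T = 18/12 years.
SGD accumulates by (1 + 0.0620)^(18/12) = 1.09442694.
CZK accumulates by (1 + 0.0860)^(18/12) = 1.13173498.
So F = 0.05055 × 1.09442694 / 1.13173498 = 0.048883602 (SGD/CZK).
Quoted the other way: 1/0.048883602 = 20.4568 CZK per SGD.

20.4568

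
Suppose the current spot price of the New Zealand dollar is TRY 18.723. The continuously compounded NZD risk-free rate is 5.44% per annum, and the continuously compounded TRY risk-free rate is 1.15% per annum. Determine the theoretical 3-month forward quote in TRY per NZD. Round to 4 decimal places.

18.5233

T = 3/12 years.
TRY growth factor: e^(0.0115×3/12) = 1.00287914.
NZD growth factor: e^(0.0544×3/12) = 1.0136929.
CIP: F = S · (grow TRY)/(grow NZD) = 18.723 × 1.00287914/1.0136929 = 18.523269 TRY per NZD.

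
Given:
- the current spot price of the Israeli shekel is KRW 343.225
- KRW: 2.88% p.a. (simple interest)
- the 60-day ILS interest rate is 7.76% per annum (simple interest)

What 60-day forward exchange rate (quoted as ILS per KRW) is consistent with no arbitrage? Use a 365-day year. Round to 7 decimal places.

0.0029368

T = 60/365 years.
Growth of 1 KRW over T: 1 + 0.0288×60/365 = 1.0047342.
ILS accumulates by 1 + 0.0776×60/365 = 1.0127562.
Forward (KRW per ILS) = 343.225 × 1.0047342 / 1.0127562 = 340.5063.
Invert for ILS per KRW: 1 / 340.5063 = 0.0029368.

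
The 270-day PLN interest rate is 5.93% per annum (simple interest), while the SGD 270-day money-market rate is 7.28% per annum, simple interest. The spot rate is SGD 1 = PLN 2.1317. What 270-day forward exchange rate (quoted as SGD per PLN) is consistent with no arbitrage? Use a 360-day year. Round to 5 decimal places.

0.47366

T = 270/360 years.
Growth of 1 PLN over T: 1 + 0.0593×270/360 = 1.044475.
SGD growth factor: 1 + 0.0728×270/360 = 1.054600.
CIP: F = S · (grow PLN)/(grow SGD) = 2.1317 × 1.044475/1.054600 = 2.111234 PLN per SGD.
Quoted the other way: 1/2.111234 = 0.47366 SGD per PLN.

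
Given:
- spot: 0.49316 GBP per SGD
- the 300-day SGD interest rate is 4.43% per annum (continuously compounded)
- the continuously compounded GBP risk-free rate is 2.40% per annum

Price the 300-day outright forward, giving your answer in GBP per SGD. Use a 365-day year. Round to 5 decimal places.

0.48500

T = 300/365 years.
GBP accumulates by e^(0.0240×300/365) = 1.0199219.
SGD accumulates by e^(0.0443×300/365) = 1.037082.
So F = 0.49316 × 1.0199219 / 1.037082 = 0.4849999 (GBP/SGD).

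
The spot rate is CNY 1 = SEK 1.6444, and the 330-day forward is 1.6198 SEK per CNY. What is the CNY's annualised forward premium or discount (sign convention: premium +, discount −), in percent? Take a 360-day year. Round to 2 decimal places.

-1.63%

T = 330/360 years.
Period premium: (1.6198 − 1.6444)/1.6444 = -0.0149599.
Annualise by dividing by T: -0.0149599 / (330/360) = -0.016320 → -1.63%.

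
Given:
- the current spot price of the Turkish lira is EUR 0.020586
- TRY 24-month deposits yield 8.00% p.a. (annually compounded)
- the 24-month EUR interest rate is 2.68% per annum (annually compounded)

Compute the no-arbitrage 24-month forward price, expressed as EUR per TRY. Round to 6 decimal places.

0.018608

T = 2 years.
Growth of 1 EUR over T: (1 + 0.0268)^2 = 1.0543182.
Growth of 1 TRY over T: (1 + 0.0800)^2 = 1.166400.
CIP: F = S · (grow EUR)/(grow TRY) = 0.020586 × 1.0543182/1.166400 = 0.01860785 EUR per TRY.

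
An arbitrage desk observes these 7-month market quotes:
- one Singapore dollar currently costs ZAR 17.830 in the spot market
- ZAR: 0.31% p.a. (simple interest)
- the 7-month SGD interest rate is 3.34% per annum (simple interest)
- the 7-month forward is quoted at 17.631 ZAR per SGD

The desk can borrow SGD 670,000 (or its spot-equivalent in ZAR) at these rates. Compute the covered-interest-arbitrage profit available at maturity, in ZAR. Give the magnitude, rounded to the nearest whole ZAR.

ZAR 75,220

T = 7/12 years.
Invest the SGD and cover forward: 670,000 × 1.0194833333 × 17.631 = ZAR 12,042,922.14.
Convert at spot and invest in ZAR: 670,000 × 17.830 × 1.0018083333 = ZAR 11,967,702.53.
The quoted forward overvalues SGD, so borrow ZAR, buy SGD at spot, deposit the SGD at 3.34%, and sell the proceeds forward at 17.631.
The gap between the two covered legs is ZAR 75,220.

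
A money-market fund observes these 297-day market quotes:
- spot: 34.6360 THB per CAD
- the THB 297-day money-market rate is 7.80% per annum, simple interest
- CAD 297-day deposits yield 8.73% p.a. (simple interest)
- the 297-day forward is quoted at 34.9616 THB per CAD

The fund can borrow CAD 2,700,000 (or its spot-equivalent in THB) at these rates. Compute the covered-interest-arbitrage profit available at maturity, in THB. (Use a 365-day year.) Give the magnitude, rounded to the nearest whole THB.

T = 297/365 years.
Route A — deposit CAD, sell forward: 2,700,000 × 1.0710358904 × 34.9616 = THB 101,101,846.64.
Route B — convert at spot, deposit THB: 2,700,000 × 34.6360 × 1.0634684932 = THB 99,452,595.77.
The quoted forward overvalues CAD, so borrow THB, buy CAD at spot, deposit the CAD at 8.73%, and sell the proceeds forward at 34.9616.
Profit = 101,101,846.64 − 99,452,595.77 = THB 1,649,251.

THB 1,649,251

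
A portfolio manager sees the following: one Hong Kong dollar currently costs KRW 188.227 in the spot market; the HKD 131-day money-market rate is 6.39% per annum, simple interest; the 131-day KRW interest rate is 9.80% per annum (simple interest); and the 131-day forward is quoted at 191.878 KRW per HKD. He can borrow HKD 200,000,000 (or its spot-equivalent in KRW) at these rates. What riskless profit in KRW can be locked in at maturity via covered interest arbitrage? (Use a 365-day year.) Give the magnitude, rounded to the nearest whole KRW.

KRW 286,218,260

T = 131/365 years.
Route A — deposit HKD, sell forward: 200,000,000 × 1.022933972603 × 191.878 = KRW 39,255,704,959.02.
Route B — convert at spot, deposit KRW: 200,000,000 × 188.227 × 1.03517260274 = KRW 38,969,486,699.19.
The quoted forward overvalues HKD, so borrow KRW, buy HKD at spot, deposit the HKD at 6.39%, and sell the proceeds forward at 191.878.
Profit = 39,255,704,959.02 − 38,969,486,699.19 = KRW 286,218,260.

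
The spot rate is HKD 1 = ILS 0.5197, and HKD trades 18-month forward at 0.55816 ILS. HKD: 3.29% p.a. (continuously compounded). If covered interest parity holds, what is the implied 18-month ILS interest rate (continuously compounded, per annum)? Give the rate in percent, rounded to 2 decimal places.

T = 18/12 years.
CIP gives F = S · g_ILS/g_HKD, so g_ILS/g_HKD = 0.55816/0.5197 = 1.0740042.
The HKD side grows by e^(0.0329×18/12) = 1.050588.
Hence g_ILS = 1.1283359.
r = ln(1.1283359)/(18/12) = 0.080496 → 8.05%.

8.05%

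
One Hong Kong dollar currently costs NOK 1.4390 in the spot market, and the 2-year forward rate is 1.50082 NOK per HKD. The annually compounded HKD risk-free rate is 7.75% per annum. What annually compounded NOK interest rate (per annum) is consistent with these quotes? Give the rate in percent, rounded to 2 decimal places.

T = 2 years.
F/S = 1.50082/1.439 = 1.0429604 = (growth of NOK) / (growth of HKD).
HKD growth factor: (1 + 0.0775)^2 = 1.1610062.
Hence g_NOK = 1.2108835.
r = 1.2108835^(1/2) − 1 = 0.100402 → 10.04%.

10.04%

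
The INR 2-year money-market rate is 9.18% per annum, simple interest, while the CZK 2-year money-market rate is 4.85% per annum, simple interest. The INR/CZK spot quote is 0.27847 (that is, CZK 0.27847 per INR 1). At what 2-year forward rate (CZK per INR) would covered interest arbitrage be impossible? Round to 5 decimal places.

0.25810

T = 2 years.
CZK growth factor: 1 + 0.0485×2 = 1.097000.
INR accumulates by 1 + 0.0918×2 = 1.183600.
CIP: F = S · (grow CZK)/(grow INR) = 0.27847 × 1.097000/1.183600 = 0.2580953 CZK per INR.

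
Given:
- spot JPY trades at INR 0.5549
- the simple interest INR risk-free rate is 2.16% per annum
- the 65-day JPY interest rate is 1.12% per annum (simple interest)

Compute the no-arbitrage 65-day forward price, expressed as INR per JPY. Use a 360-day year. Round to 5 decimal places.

T = 65/360 years.
INR growth factor: 1 + 0.0216×65/360 = 1.003900.
JPY growth factor: 1 + 0.0112×65/360 = 1.0020222.
Forward (INR per JPY) = 0.5549 × 1.003900 / 1.0020222 = 0.5559399.

0.55594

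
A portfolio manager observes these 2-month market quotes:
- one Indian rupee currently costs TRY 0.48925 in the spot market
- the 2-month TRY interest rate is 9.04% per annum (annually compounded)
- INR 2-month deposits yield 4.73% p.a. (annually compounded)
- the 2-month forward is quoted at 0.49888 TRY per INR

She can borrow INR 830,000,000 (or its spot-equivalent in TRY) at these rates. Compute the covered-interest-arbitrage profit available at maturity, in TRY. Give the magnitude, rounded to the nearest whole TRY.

T = 2/12 years.
Route A — deposit INR, sell forward: 830,000,000 × 1.00773231174 × 0.49888 = TRY 417,272,121.42.
Route B — convert at spot, deposit TRY: 830,000,000 × 0.48925 × 1.01452862954 = TRY 411,977,249.56.
The quoted forward overvalues INR, so borrow TRY, buy INR at spot, deposit the INR at 4.73%, and sell the proceeds forward at 0.49888.
The gap between the two covered legs is TRY 5,294,872.

TRY 5,294,872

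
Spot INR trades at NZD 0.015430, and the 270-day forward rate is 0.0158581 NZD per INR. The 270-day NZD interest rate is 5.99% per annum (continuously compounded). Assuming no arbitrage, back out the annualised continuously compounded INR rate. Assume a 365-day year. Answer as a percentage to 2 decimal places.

T = 270/365 years.
By CIP, F/S equals the NZD-to-INR growth ratio: 0.0158581/0.01543 = 1.0277447.
The NZD side grows by e^(0.0599×270/365) = 1.0453059.
So the INR growth factor = 1.0170871.
Take logs: ln 1.0170871 / (270/365) = 0.022904, so 2.29%.

2.29%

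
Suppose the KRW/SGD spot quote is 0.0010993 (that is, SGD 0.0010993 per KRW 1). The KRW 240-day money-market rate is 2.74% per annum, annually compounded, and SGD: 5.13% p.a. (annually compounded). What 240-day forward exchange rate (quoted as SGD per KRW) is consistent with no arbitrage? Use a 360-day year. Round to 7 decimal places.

T = 240/360 years.
SGD growth factor: (1 + 0.0513)^(240/360) = 1.0339141.
KRW accumulates by (1 + 0.0274)^(240/360) = 1.0181842.
So F = 0.0010993 × 1.0339141 / 1.0181842 = 0.001116283 (SGD/KRW).

0.0011163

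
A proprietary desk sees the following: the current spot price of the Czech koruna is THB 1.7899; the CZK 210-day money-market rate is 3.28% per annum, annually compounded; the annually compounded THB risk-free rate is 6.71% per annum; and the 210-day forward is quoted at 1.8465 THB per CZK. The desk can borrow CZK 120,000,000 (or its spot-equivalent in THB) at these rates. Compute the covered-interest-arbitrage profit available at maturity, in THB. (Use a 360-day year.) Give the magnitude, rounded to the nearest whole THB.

T = 210/360 years.
Route A — deposit CZK, sell forward: 120,000,000 × 1.01900457472 × 1.8465 = THB 225,791,033.67.
Route B — convert at spot, deposit THB: 120,000,000 × 1.7899 × 1.03861116426 = THB 223,081,214.75.
The quoted forward overvalues CZK, so borrow THB, buy CZK at spot, deposit the CZK at 3.28%, and sell the proceeds forward at 1.8465.
Profit = 225,791,033.67 − 223,081,214.75 = THB 2,709,819.

THB 2,709,819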